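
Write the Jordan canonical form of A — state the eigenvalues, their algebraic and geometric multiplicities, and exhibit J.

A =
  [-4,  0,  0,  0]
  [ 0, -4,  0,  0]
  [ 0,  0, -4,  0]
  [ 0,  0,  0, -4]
J_1(-4) ⊕ J_1(-4) ⊕ J_1(-4) ⊕ J_1(-4)

The characteristic polynomial is
  det(x·I − A) = x^4 + 16*x^3 + 96*x^2 + 256*x + 256 = (x + 4)^4

Eigenvalues and multiplicities (the geometric multiplicity of λ is n − rank(A − λI), which equals the number of Jordan blocks for λ):
  λ = -4: algebraic multiplicity = 4, geometric multiplicity = 4

Determining the block sizes for each eigenvalue:
  λ = -4: gm = am = 4, so every block has size 1 → block sizes [1, 1, 1, 1]

Assembling the blocks gives a Jordan form
J =
  [-4,  0,  0,  0]
  [ 0, -4,  0,  0]
  [ 0,  0, -4,  0]
  [ 0,  0,  0, -4]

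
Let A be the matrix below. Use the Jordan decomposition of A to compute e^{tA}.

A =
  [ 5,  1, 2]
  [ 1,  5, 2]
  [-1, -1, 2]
e^{tA} =
  [t*exp(4*t) + exp(4*t), t*exp(4*t), 2*t*exp(4*t)]
  [t*exp(4*t), t*exp(4*t) + exp(4*t), 2*t*exp(4*t)]
  [-t*exp(4*t), -t*exp(4*t), -2*t*exp(4*t) + exp(4*t)]

Strategy: write A = P · J · P⁻¹ where J is a Jordan canonical form, so e^{tA} = P · e^{tJ} · P⁻¹, and e^{tJ} can be computed block-by-block.

A has Jordan form
J =
  [4, 1, 0]
  [0, 4, 0]
  [0, 0, 4]
(up to reordering of blocks).

Per-block formulas:
  For a 2×2 Jordan block J_2(4): exp(t · J_2(4)) = e^(4t)·(I + t·N), where N is the 2×2 nilpotent shift.
  For a 1×1 block at λ = 4: exp(t · [4]) = [e^(4t)].

After assembling e^{tJ} and conjugating by P, we get:

e^{tA} =
  [t*exp(4*t) + exp(4*t), t*exp(4*t), 2*t*exp(4*t)]
  [t*exp(4*t), t*exp(4*t) + exp(4*t), 2*t*exp(4*t)]
  [-t*exp(4*t), -t*exp(4*t), -2*t*exp(4*t) + exp(4*t)]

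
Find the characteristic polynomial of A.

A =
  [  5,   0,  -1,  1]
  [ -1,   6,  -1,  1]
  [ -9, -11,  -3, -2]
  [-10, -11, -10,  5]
x^4 - 13*x^3 + 18*x^2 + 324*x - 1080

Expanding det(x·I − A) (e.g. by cofactor expansion or by noting that A is similar to its Jordan form J, which has the same characteristic polynomial as A) gives
  χ_A(x) = x^4 - 13*x^3 + 18*x^2 + 324*x - 1080
which factors as (x - 6)^3*(x + 5). The eigenvalues (with algebraic multiplicities) are λ = -5 with multiplicity 1, λ = 6 with multiplicity 3.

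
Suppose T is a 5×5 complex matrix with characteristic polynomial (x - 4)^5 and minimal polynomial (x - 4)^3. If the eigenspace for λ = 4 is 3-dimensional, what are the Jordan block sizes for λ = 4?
Block sizes for λ = 4: [3, 1, 1]

Step 1 — from the characteristic polynomial, algebraic multiplicity of λ = 4 is 5. From dim ker(T − (4)·I) = 3, there are exactly 3 Jordan blocks for λ = 4.
Step 2 — from the minimal polynomial, the factor (x − 4)^3 tells us the largest block for λ = 4 has size 3.
Step 3 — with total size 5, 3 blocks, and largest block 3, the block sizes (in nonincreasing order) are [3, 1, 1].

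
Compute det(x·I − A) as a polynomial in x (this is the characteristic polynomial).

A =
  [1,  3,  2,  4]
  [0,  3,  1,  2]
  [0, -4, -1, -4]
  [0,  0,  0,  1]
x^4 - 4*x^3 + 6*x^2 - 4*x + 1

Expanding det(x·I − A) (e.g. by cofactor expansion or by noting that A is similar to its Jordan form J, which has the same characteristic polynomial as A) gives
  χ_A(x) = x^4 - 4*x^3 + 6*x^2 - 4*x + 1
which factors as (x - 1)^4. The eigenvalues (with algebraic multiplicities) are λ = 1 with multiplicity 4.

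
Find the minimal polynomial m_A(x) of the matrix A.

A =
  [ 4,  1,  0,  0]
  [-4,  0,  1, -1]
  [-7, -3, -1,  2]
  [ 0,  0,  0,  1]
x^3 - 3*x^2 + 3*x - 1

The characteristic polynomial is χ_A(x) = (x - 1)^4, so the eigenvalues are known. The minimal polynomial is
  m_A(x) = Π_λ (x − λ)^{k_λ}
where k_λ is the size of the *largest* Jordan block for λ (equivalently, the smallest k with (A − λI)^k v = 0 for every generalised eigenvector v of λ).

  λ = 1: largest Jordan block has size 3, contributing (x − 1)^3

So m_A(x) = (x - 1)^3 = x^3 - 3*x^2 + 3*x - 1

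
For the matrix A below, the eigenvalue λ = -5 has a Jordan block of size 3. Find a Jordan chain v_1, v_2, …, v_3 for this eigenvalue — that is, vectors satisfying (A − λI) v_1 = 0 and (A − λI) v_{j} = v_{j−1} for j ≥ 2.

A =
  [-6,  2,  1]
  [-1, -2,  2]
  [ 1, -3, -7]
A Jordan chain for λ = -5 of length 3:
v_1 = (1, 1, -1)ᵀ
v_2 = (2, 3, -3)ᵀ
v_3 = (0, 1, 0)ᵀ

Let N = A − (-5)·I. We want v_3 with N^3 v_3 = 0 but N^2 v_3 ≠ 0; then v_{j-1} := N · v_j for j = 3, …, 2.

Pick v_3 = (0, 1, 0)ᵀ.
Then v_2 = N · v_3 = (2, 3, -3)ᵀ.
Then v_1 = N · v_2 = (1, 1, -1)ᵀ.

Sanity check: (A − (-5)·I) v_1 = (0, 0, 0)ᵀ = 0. ✓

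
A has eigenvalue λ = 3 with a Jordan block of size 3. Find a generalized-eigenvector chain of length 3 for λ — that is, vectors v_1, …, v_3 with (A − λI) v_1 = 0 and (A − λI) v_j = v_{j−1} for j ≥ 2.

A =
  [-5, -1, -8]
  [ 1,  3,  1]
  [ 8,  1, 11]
A Jordan chain for λ = 3 of length 3:
v_1 = (-1, 0, 1)ᵀ
v_2 = (-8, 1, 8)ᵀ
v_3 = (1, 0, 0)ᵀ

Let N = A − (3)·I. We want v_3 with N^3 v_3 = 0 but N^2 v_3 ≠ 0; then v_{j-1} := N · v_j for j = 3, …, 2.

Pick v_3 = (1, 0, 0)ᵀ.
Then v_2 = N · v_3 = (-8, 1, 8)ᵀ.
Then v_1 = N · v_2 = (-1, 0, 1)ᵀ.

Sanity check: (A − (3)·I) v_1 = (0, 0, 0)ᵀ = 0. ✓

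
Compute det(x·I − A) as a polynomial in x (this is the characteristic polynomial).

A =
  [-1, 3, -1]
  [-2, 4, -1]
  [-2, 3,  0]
x^3 - 3*x^2 + 3*x - 1

Expanding det(x·I − A) (e.g. by cofactor expansion or by noting that A is similar to its Jordan form J, which has the same characteristic polynomial as A) gives
  χ_A(x) = x^3 - 3*x^2 + 3*x - 1
which factors as (x - 1)^3. The eigenvalues (with algebraic multiplicities) are λ = 1 with multiplicity 3.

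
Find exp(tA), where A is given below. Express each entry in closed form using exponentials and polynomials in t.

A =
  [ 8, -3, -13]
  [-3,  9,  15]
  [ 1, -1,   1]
e^{tA} =
  [2*t*exp(6*t) + exp(6*t), -t^2*exp(6*t) - 3*t*exp(6*t), -3*t^2*exp(6*t) - 13*t*exp(6*t)]
  [-3*t*exp(6*t), 3*t^2*exp(6*t)/2 + 3*t*exp(6*t) + exp(6*t), 9*t^2*exp(6*t)/2 + 15*t*exp(6*t)]
  [t*exp(6*t), -t^2*exp(6*t)/2 - t*exp(6*t), -3*t^2*exp(6*t)/2 - 5*t*exp(6*t) + exp(6*t)]

Strategy: write A = P · J · P⁻¹ where J is a Jordan canonical form, so e^{tA} = P · e^{tJ} · P⁻¹, and e^{tJ} can be computed block-by-block.

A has Jordan form
J =
  [6, 1, 0]
  [0, 6, 1]
  [0, 0, 6]
(up to reordering of blocks).

Per-block formulas:
  For a 3×3 Jordan block J_3(6): exp(t · J_3(6)) = e^(6t)·(I + t·N + (t^2/2)·N^2), where N is the 3×3 nilpotent shift.

After assembling e^{tJ} and conjugating by P, we get:

e^{tA} =
  [2*t*exp(6*t) + exp(6*t), -t^2*exp(6*t) - 3*t*exp(6*t), -3*t^2*exp(6*t) - 13*t*exp(6*t)]
  [-3*t*exp(6*t), 3*t^2*exp(6*t)/2 + 3*t*exp(6*t) + exp(6*t), 9*t^2*exp(6*t)/2 + 15*t*exp(6*t)]
  [t*exp(6*t), -t^2*exp(6*t)/2 - t*exp(6*t), -3*t^2*exp(6*t)/2 - 5*t*exp(6*t) + exp(6*t)]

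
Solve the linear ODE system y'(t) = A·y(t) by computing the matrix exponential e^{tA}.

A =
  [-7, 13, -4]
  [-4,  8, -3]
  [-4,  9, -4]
e^{tA} =
  [-6*t*exp(-t) + exp(-t), 3*t^2*exp(-t)/2 + 13*t*exp(-t), -3*t^2*exp(-t)/2 - 4*t*exp(-t)]
  [-4*t*exp(-t), t^2*exp(-t) + 9*t*exp(-t) + exp(-t), -t^2*exp(-t) - 3*t*exp(-t)]
  [-4*t*exp(-t), t^2*exp(-t) + 9*t*exp(-t), -t^2*exp(-t) - 3*t*exp(-t) + exp(-t)]

Strategy: write A = P · J · P⁻¹ where J is a Jordan canonical form, so e^{tA} = P · e^{tJ} · P⁻¹, and e^{tJ} can be computed block-by-block.

A has Jordan form
J =
  [-1,  1,  0]
  [ 0, -1,  1]
  [ 0,  0, -1]
(up to reordering of blocks).

Per-block formulas:
  For a 3×3 Jordan block J_3(-1): exp(t · J_3(-1)) = e^(-1t)·(I + t·N + (t^2/2)·N^2), where N is the 3×3 nilpotent shift.

After assembling e^{tJ} and conjugating by P, we get:

e^{tA} =
  [-6*t*exp(-t) + exp(-t), 3*t^2*exp(-t)/2 + 13*t*exp(-t), -3*t^2*exp(-t)/2 - 4*t*exp(-t)]
  [-4*t*exp(-t), t^2*exp(-t) + 9*t*exp(-t) + exp(-t), -t^2*exp(-t) - 3*t*exp(-t)]
  [-4*t*exp(-t), t^2*exp(-t) + 9*t*exp(-t), -t^2*exp(-t) - 3*t*exp(-t) + exp(-t)]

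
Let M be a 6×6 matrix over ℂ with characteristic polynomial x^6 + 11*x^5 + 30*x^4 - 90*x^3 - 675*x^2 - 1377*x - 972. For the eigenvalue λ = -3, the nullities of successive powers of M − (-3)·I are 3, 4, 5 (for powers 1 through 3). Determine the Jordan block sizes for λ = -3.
Block sizes for λ = -3: [3, 1, 1]

From the dimensions of kernels of powers, the number of Jordan blocks of size at least j is d_j − d_{j−1} where d_j = dim ker(N^j) (with d_0 = 0). Computing the differences gives [3, 1, 1].
The number of blocks of size exactly k is (#blocks of size ≥ k) − (#blocks of size ≥ k + 1), so the partition is: 2 block(s) of size 1, 1 block(s) of size 3.
In nonincreasing order the block sizes are [3, 1, 1].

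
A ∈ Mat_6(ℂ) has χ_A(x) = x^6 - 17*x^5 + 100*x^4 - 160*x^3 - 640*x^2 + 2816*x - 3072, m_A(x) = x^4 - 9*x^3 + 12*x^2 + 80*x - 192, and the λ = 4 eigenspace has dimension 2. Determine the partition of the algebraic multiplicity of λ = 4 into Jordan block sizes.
Block sizes for λ = 4: [3, 2]

Step 1 — from the characteristic polynomial, algebraic multiplicity of λ = 4 is 5. From dim ker(A − (4)·I) = 2, there are exactly 2 Jordan blocks for λ = 4.
Step 2 — from the minimal polynomial, the factor (x − 4)^3 tells us the largest block for λ = 4 has size 3.
Step 3 — with total size 5, 2 blocks, and largest block 3, the block sizes (in nonincreasing order) are [3, 2].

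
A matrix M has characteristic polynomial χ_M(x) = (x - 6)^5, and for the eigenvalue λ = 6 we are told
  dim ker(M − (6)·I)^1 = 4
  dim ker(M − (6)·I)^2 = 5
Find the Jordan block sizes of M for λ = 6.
Block sizes for λ = 6: [2, 1, 1, 1]

From the dimensions of kernels of powers, the number of Jordan blocks of size at least j is d_j − d_{j−1} where d_j = dim ker(N^j) (with d_0 = 0). Computing the differences gives [4, 1].
The number of blocks of size exactly k is (#blocks of size ≥ k) − (#blocks of size ≥ k + 1), so the partition is: 3 block(s) of size 1, 1 block(s) of size 2.
In nonincreasing order the block sizes are [2, 1, 1, 1].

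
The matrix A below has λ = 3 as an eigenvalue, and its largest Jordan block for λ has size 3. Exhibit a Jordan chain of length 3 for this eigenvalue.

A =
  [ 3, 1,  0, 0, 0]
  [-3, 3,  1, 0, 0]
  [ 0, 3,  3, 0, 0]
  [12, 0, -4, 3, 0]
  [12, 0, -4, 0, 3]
A Jordan chain for λ = 3 of length 3:
v_1 = (-3, 0, -9, 0, 0)ᵀ
v_2 = (0, -3, 0, 12, 12)ᵀ
v_3 = (1, 0, 0, 0, 0)ᵀ

Let N = A − (3)·I. We want v_3 with N^3 v_3 = 0 but N^2 v_3 ≠ 0; then v_{j-1} := N · v_j for j = 3, …, 2.

Pick v_3 = (1, 0, 0, 0, 0)ᵀ.
Then v_2 = N · v_3 = (0, -3, 0, 12, 12)ᵀ.
Then v_1 = N · v_2 = (-3, 0, -9, 0, 0)ᵀ.

Sanity check: (A − (3)·I) v_1 = (0, 0, 0, 0, 0)ᵀ = 0. ✓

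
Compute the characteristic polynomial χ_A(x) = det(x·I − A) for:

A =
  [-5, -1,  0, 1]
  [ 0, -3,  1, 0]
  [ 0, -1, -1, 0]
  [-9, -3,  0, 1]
x^4 + 8*x^3 + 24*x^2 + 32*x + 16

Expanding det(x·I − A) (e.g. by cofactor expansion or by noting that A is similar to its Jordan form J, which has the same characteristic polynomial as A) gives
  χ_A(x) = x^4 + 8*x^3 + 24*x^2 + 32*x + 16
which factors as (x + 2)^4. The eigenvalues (with algebraic multiplicities) are λ = -2 with multiplicity 4.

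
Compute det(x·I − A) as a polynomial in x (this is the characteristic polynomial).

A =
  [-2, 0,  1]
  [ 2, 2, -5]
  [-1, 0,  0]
x^3 - 3*x - 2

Expanding det(x·I − A) (e.g. by cofactor expansion or by noting that A is similar to its Jordan form J, which has the same characteristic polynomial as A) gives
  χ_A(x) = x^3 - 3*x - 2
which factors as (x - 2)*(x + 1)^2. The eigenvalues (with algebraic multiplicities) are λ = -1 with multiplicity 2, λ = 2 with multiplicity 1.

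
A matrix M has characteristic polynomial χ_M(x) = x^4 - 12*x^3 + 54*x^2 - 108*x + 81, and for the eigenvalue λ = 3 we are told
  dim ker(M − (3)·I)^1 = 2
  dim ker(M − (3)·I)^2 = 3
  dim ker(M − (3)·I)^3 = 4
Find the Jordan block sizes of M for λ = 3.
Block sizes for λ = 3: [3, 1]

From the dimensions of kernels of powers, the number of Jordan blocks of size at least j is d_j − d_{j−1} where d_j = dim ker(N^j) (with d_0 = 0). Computing the differences gives [2, 1, 1].
The number of blocks of size exactly k is (#blocks of size ≥ k) − (#blocks of size ≥ k + 1), so the partition is: 1 block(s) of size 1, 1 block(s) of size 3.
In nonincreasing order the block sizes are [3, 1].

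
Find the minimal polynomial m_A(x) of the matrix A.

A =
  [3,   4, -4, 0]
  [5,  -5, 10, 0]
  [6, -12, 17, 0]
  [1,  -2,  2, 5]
x^2 - 10*x + 25

The characteristic polynomial is χ_A(x) = (x - 5)^4, so the eigenvalues are known. The minimal polynomial is
  m_A(x) = Π_λ (x − λ)^{k_λ}
where k_λ is the size of the *largest* Jordan block for λ (equivalently, the smallest k with (A − λI)^k v = 0 for every generalised eigenvector v of λ).

  λ = 5: largest Jordan block has size 2, contributing (x − 5)^2

So m_A(x) = (x - 5)^2 = x^2 - 10*x + 25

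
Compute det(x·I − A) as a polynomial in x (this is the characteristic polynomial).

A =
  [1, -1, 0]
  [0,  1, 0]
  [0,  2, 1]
x^3 - 3*x^2 + 3*x - 1

Expanding det(x·I − A) (e.g. by cofactor expansion or by noting that A is similar to its Jordan form J, which has the same characteristic polynomial as A) gives
  χ_A(x) = x^3 - 3*x^2 + 3*x - 1
which factors as (x - 1)^3. The eigenvalues (with algebraic multiplicities) are λ = 1 with multiplicity 3.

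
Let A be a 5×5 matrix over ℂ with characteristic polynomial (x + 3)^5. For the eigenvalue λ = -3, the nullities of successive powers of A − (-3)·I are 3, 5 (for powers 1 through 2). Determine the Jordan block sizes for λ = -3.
Block sizes for λ = -3: [2, 2, 1]

From the dimensions of kernels of powers, the number of Jordan blocks of size at least j is d_j − d_{j−1} where d_j = dim ker(N^j) (with d_0 = 0). Computing the differences gives [3, 2].
The number of blocks of size exactly k is (#blocks of size ≥ k) − (#blocks of size ≥ k + 1), so the partition is: 1 block(s) of size 1, 2 block(s) of size 2.
In nonincreasing order the block sizes are [2, 2, 1].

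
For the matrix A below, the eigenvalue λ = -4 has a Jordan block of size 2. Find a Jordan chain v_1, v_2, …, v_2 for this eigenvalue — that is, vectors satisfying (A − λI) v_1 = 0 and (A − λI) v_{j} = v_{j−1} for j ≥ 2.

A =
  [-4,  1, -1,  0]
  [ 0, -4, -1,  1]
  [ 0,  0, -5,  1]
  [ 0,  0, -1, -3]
A Jordan chain for λ = -4 of length 2:
v_1 = (1, 0, 0, 0)ᵀ
v_2 = (0, 1, 0, 0)ᵀ

Let N = A − (-4)·I. We want v_2 with N^2 v_2 = 0 but N^1 v_2 ≠ 0; then v_{j-1} := N · v_j for j = 2, …, 2.

Pick v_2 = (0, 1, 0, 0)ᵀ.
Then v_1 = N · v_2 = (1, 0, 0, 0)ᵀ.

Sanity check: (A − (-4)·I) v_1 = (0, 0, 0, 0)ᵀ = 0. ✓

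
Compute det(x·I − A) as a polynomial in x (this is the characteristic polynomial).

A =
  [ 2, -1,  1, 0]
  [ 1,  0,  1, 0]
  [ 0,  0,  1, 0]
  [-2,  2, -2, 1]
x^4 - 4*x^3 + 6*x^2 - 4*x + 1

Expanding det(x·I − A) (e.g. by cofactor expansion or by noting that A is similar to its Jordan form J, which has the same characteristic polynomial as A) gives
  χ_A(x) = x^4 - 4*x^3 + 6*x^2 - 4*x + 1
which factors as (x - 1)^4. The eigenvalues (with algebraic multiplicities) are λ = 1 with multiplicity 4.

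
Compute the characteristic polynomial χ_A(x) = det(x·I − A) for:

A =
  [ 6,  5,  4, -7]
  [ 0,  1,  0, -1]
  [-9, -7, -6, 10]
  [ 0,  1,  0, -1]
x^4

Expanding det(x·I − A) (e.g. by cofactor expansion or by noting that A is similar to its Jordan form J, which has the same characteristic polynomial as A) gives
  χ_A(x) = x^4
which factors as x^4. The eigenvalues (with algebraic multiplicities) are λ = 0 with multiplicity 4.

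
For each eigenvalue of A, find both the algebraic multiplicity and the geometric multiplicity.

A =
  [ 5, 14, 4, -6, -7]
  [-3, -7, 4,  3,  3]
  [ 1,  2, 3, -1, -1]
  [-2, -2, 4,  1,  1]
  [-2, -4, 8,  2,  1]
λ = -1: alg = 3, geom = 2; λ = 3: alg = 2, geom = 1

Step 1 — factor the characteristic polynomial to read off the algebraic multiplicities:
  χ_A(x) = (x - 3)^2*(x + 1)^3

Step 2 — compute geometric multiplicities via the rank-nullity identity g(λ) = n − rank(A − λI):
  rank(A − (-1)·I) = 3, so dim ker(A − (-1)·I) = n − 3 = 2
  rank(A − (3)·I) = 4, so dim ker(A − (3)·I) = n − 4 = 1

Summary:
  λ = -1: algebraic multiplicity = 3, geometric multiplicity = 2
  λ = 3: algebraic multiplicity = 2, geometric multiplicity = 1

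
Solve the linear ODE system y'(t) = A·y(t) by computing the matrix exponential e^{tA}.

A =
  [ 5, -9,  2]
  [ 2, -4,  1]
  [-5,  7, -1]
e^{tA} =
  [-3*t^2/2 + 5*t + 1, 5*t^2/2 - 9*t, -t^2/2 + 2*t]
  [-3*t^2/2 + 2*t, 5*t^2/2 - 4*t + 1, -t^2/2 + t]
  [-3*t^2 - 5*t, 5*t^2 + 7*t, -t^2 - t + 1]

Strategy: write A = P · J · P⁻¹ where J is a Jordan canonical form, so e^{tA} = P · e^{tJ} · P⁻¹, and e^{tJ} can be computed block-by-block.

A has Jordan form
J =
  [0, 1, 0]
  [0, 0, 1]
  [0, 0, 0]
(up to reordering of blocks).

Per-block formulas:
  For a 3×3 Jordan block J_3(0): exp(t · J_3(0)) = e^(0t)·(I + t·N + (t^2/2)·N^2), where N is the 3×3 nilpotent shift.

After assembling e^{tJ} and conjugating by P, we get:

e^{tA} =
  [-3*t^2/2 + 5*t + 1, 5*t^2/2 - 9*t, -t^2/2 + 2*t]
  [-3*t^2/2 + 2*t, 5*t^2/2 - 4*t + 1, -t^2/2 + t]
  [-3*t^2 - 5*t, 5*t^2 + 7*t, -t^2 - t + 1]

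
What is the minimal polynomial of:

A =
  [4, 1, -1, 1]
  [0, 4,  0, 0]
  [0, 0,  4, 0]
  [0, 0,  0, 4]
x^2 - 8*x + 16

The characteristic polynomial is χ_A(x) = (x - 4)^4, so the eigenvalues are known. The minimal polynomial is
  m_A(x) = Π_λ (x − λ)^{k_λ}
where k_λ is the size of the *largest* Jordan block for λ (equivalently, the smallest k with (A − λI)^k v = 0 for every generalised eigenvector v of λ).

  λ = 4: largest Jordan block has size 2, contributing (x − 4)^2

So m_A(x) = (x - 4)^2 = x^2 - 8*x + 16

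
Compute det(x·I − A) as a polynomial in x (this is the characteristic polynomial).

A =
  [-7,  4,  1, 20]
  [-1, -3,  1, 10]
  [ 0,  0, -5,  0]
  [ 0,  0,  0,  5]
x^4 + 10*x^3 - 250*x - 625

Expanding det(x·I − A) (e.g. by cofactor expansion or by noting that A is similar to its Jordan form J, which has the same characteristic polynomial as A) gives
  χ_A(x) = x^4 + 10*x^3 - 250*x - 625
which factors as (x - 5)*(x + 5)^3. The eigenvalues (with algebraic multiplicities) are λ = -5 with multiplicity 3, λ = 5 with multiplicity 1.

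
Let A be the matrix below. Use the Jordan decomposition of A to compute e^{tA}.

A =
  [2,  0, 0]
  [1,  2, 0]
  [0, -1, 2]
e^{tA} =
  [exp(2*t), 0, 0]
  [t*exp(2*t), exp(2*t), 0]
  [-t^2*exp(2*t)/2, -t*exp(2*t), exp(2*t)]

Strategy: write A = P · J · P⁻¹ where J is a Jordan canonical form, so e^{tA} = P · e^{tJ} · P⁻¹, and e^{tJ} can be computed block-by-block.

A has Jordan form
J =
  [2, 1, 0]
  [0, 2, 1]
  [0, 0, 2]
(up to reordering of blocks).

Per-block formulas:
  For a 3×3 Jordan block J_3(2): exp(t · J_3(2)) = e^(2t)·(I + t·N + (t^2/2)·N^2), where N is the 3×3 nilpotent shift.

After assembling e^{tJ} and conjugating by P, we get:

e^{tA} =
  [exp(2*t), 0, 0]
  [t*exp(2*t), exp(2*t), 0]
  [-t^2*exp(2*t)/2, -t*exp(2*t), exp(2*t)]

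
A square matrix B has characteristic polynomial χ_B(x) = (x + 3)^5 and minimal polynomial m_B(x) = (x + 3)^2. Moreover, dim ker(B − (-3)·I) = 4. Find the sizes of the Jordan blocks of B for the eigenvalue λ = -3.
Block sizes for λ = -3: [2, 1, 1, 1]

Step 1 — from the characteristic polynomial, algebraic multiplicity of λ = -3 is 5. From dim ker(B − (-3)·I) = 4, there are exactly 4 Jordan blocks for λ = -3.
Step 2 — from the minimal polynomial, the factor (x + 3)^2 tells us the largest block for λ = -3 has size 2.
Step 3 — with total size 5, 4 blocks, and largest block 2, the block sizes (in nonincreasing order) are [2, 1, 1, 1].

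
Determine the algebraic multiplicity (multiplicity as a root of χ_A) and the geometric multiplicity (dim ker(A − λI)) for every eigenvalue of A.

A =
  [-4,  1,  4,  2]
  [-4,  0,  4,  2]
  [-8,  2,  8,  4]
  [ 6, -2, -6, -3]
λ = 0: alg = 3, geom = 2; λ = 1: alg = 1, geom = 1

Step 1 — factor the characteristic polynomial to read off the algebraic multiplicities:
  χ_A(x) = x^3*(x - 1)

Step 2 — compute geometric multiplicities via the rank-nullity identity g(λ) = n − rank(A − λI):
  rank(A − (0)·I) = 2, so dim ker(A − (0)·I) = n − 2 = 2
  rank(A − (1)·I) = 3, so dim ker(A − (1)·I) = n − 3 = 1

Summary:
  λ = 0: algebraic multiplicity = 3, geometric multiplicity = 2
  λ = 1: algebraic multiplicity = 1, geometric multiplicity = 1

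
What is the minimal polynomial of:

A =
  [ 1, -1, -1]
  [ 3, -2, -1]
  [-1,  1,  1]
x^3

The characteristic polynomial is χ_A(x) = x^3, so the eigenvalues are known. The minimal polynomial is
  m_A(x) = Π_λ (x − λ)^{k_λ}
where k_λ is the size of the *largest* Jordan block for λ (equivalently, the smallest k with (A − λI)^k v = 0 for every generalised eigenvector v of λ).

  λ = 0: largest Jordan block has size 3, contributing (x − 0)^3

So m_A(x) = x^3 = x^3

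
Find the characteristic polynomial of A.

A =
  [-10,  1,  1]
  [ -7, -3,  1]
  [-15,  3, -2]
x^3 + 15*x^2 + 75*x + 125

Expanding det(x·I − A) (e.g. by cofactor expansion or by noting that A is similar to its Jordan form J, which has the same characteristic polynomial as A) gives
  χ_A(x) = x^3 + 15*x^2 + 75*x + 125
which factors as (x + 5)^3. The eigenvalues (with algebraic multiplicities) are λ = -5 with multiplicity 3.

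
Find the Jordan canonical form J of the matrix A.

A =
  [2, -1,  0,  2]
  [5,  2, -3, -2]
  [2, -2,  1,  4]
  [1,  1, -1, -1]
J_3(1) ⊕ J_1(1)

The characteristic polynomial is
  det(x·I − A) = x^4 - 4*x^3 + 6*x^2 - 4*x + 1 = (x - 1)^4

Eigenvalues and multiplicities (the geometric multiplicity of λ is n − rank(A − λI), which equals the number of Jordan blocks for λ):
  λ = 1: algebraic multiplicity = 4, geometric multiplicity = 2

Determining the block sizes for each eigenvalue:
  λ = 1: with am = 4 and gm = 2, the partition is not yet determined (e.g. several partitions of 4 into 2 parts exist). Let N = A − (1)·I. Computing rank(N^1) = 2, rank(N^2) = 1, rank(N^3) = 0; the number of blocks of size ≥ j is rank(N^{j−1}) − rank(N^j), giving [2, 1, 1]. So we have 1 block(s) of size 3, 1 block(s) of size 1 → block sizes [3, 1]

Assembling the blocks gives a Jordan form
J =
  [1, 1, 0, 0]
  [0, 1, 1, 0]
  [0, 0, 1, 0]
  [0, 0, 0, 1]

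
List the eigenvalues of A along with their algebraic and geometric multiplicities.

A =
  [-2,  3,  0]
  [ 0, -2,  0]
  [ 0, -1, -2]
λ = -2: alg = 3, geom = 2

Step 1 — factor the characteristic polynomial to read off the algebraic multiplicities:
  χ_A(x) = (x + 2)^3

Step 2 — compute geometric multiplicities via the rank-nullity identity g(λ) = n − rank(A − λI):
  rank(A − (-2)·I) = 1, so dim ker(A − (-2)·I) = n − 1 = 2

Summary:
  λ = -2: algebraic multiplicity = 3, geometric multiplicity = 2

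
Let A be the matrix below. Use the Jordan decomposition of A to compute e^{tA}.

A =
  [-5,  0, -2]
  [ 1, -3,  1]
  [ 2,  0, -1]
e^{tA} =
  [-2*t*exp(-3*t) + exp(-3*t), 0, -2*t*exp(-3*t)]
  [t*exp(-3*t), exp(-3*t), t*exp(-3*t)]
  [2*t*exp(-3*t), 0, 2*t*exp(-3*t) + exp(-3*t)]

Strategy: write A = P · J · P⁻¹ where J is a Jordan canonical form, so e^{tA} = P · e^{tJ} · P⁻¹, and e^{tJ} can be computed block-by-block.

A has Jordan form
J =
  [-3,  1,  0]
  [ 0, -3,  0]
  [ 0,  0, -3]
(up to reordering of blocks).

Per-block formulas:
  For a 2×2 Jordan block J_2(-3): exp(t · J_2(-3)) = e^(-3t)·(I + t·N), where N is the 2×2 nilpotent shift.
  For a 1×1 block at λ = -3: exp(t · [-3]) = [e^(-3t)].

After assembling e^{tJ} and conjugating by P, we get:

e^{tA} =
  [-2*t*exp(-3*t) + exp(-3*t), 0, -2*t*exp(-3*t)]
  [t*exp(-3*t), exp(-3*t), t*exp(-3*t)]
  [2*t*exp(-3*t), 0, 2*t*exp(-3*t) + exp(-3*t)]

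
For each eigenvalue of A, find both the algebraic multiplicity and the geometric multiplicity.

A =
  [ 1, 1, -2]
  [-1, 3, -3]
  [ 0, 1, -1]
λ = 1: alg = 3, geom = 1

Step 1 — factor the characteristic polynomial to read off the algebraic multiplicities:
  χ_A(x) = (x - 1)^3

Step 2 — compute geometric multiplicities via the rank-nullity identity g(λ) = n − rank(A − λI):
  rank(A − (1)·I) = 2, so dim ker(A − (1)·I) = n − 2 = 1

Summary:
  λ = 1: algebraic multiplicity = 3, geometric multiplicity = 1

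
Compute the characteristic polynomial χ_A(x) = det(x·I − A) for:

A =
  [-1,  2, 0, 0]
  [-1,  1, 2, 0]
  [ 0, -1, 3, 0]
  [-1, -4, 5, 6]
x^4 - 9*x^3 + 21*x^2 - 19*x + 6

Expanding det(x·I − A) (e.g. by cofactor expansion or by noting that A is similar to its Jordan form J, which has the same characteristic polynomial as A) gives
  χ_A(x) = x^4 - 9*x^3 + 21*x^2 - 19*x + 6
which factors as (x - 6)*(x - 1)^3. The eigenvalues (with algebraic multiplicities) are λ = 1 with multiplicity 3, λ = 6 with multiplicity 1.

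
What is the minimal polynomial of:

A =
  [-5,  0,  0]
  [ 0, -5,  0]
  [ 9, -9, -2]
x^2 + 7*x + 10

The characteristic polynomial is χ_A(x) = (x + 2)*(x + 5)^2, so the eigenvalues are known. The minimal polynomial is
  m_A(x) = Π_λ (x − λ)^{k_λ}
where k_λ is the size of the *largest* Jordan block for λ (equivalently, the smallest k with (A − λI)^k v = 0 for every generalised eigenvector v of λ).

  λ = -5: largest Jordan block has size 1, contributing (x + 5)
  λ = -2: largest Jordan block has size 1, contributing (x + 2)

So m_A(x) = (x + 2)*(x + 5) = x^2 + 7*x + 10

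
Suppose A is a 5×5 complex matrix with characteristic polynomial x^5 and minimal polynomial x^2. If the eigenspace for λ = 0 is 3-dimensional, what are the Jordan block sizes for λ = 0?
Block sizes for λ = 0: [2, 2, 1]

Step 1 — from the characteristic polynomial, algebraic multiplicity of λ = 0 is 5. From dim ker(A − (0)·I) = 3, there are exactly 3 Jordan blocks for λ = 0.
Step 2 — from the minimal polynomial, the factor (x − 0)^2 tells us the largest block for λ = 0 has size 2.
Step 3 — with total size 5, 3 blocks, and largest block 2, the block sizes (in nonincreasing order) are [2, 2, 1].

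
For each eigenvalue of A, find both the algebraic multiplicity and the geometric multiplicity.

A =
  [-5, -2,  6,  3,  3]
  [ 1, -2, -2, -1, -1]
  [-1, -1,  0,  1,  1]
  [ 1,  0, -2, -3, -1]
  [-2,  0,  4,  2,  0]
λ = -2: alg = 5, geom = 3

Step 1 — factor the characteristic polynomial to read off the algebraic multiplicities:
  χ_A(x) = (x + 2)^5

Step 2 — compute geometric multiplicities via the rank-nullity identity g(λ) = n − rank(A − λI):
  rank(A − (-2)·I) = 2, so dim ker(A − (-2)·I) = n − 2 = 3

Summary:
  λ = -2: algebraic multiplicity = 5, geometric multiplicity = 3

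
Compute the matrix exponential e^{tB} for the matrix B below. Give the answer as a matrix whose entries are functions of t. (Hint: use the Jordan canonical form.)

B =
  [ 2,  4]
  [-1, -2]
e^{tB} =
  [2*t + 1, 4*t]
  [-t, 1 - 2*t]

Strategy: write B = P · J · P⁻¹ where J is a Jordan canonical form, so e^{tB} = P · e^{tJ} · P⁻¹, and e^{tJ} can be computed block-by-block.

B has Jordan form
J =
  [0, 1]
  [0, 0]
(up to reordering of blocks).

Per-block formulas:
  For a 2×2 Jordan block J_2(0): exp(t · J_2(0)) = e^(0t)·(I + t·N), where N is the 2×2 nilpotent shift.

After assembling e^{tJ} and conjugating by P, we get:

e^{tB} =
  [2*t + 1, 4*t]
  [-t, 1 - 2*t]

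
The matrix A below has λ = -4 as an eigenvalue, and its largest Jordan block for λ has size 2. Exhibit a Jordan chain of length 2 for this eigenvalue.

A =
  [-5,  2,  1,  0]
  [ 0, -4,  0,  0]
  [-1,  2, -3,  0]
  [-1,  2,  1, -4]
A Jordan chain for λ = -4 of length 2:
v_1 = (-1, 0, -1, -1)ᵀ
v_2 = (1, 0, 0, 0)ᵀ

Let N = A − (-4)·I. We want v_2 with N^2 v_2 = 0 but N^1 v_2 ≠ 0; then v_{j-1} := N · v_j for j = 2, …, 2.

Pick v_2 = (1, 0, 0, 0)ᵀ.
Then v_1 = N · v_2 = (-1, 0, -1, -1)ᵀ.

Sanity check: (A − (-4)·I) v_1 = (0, 0, 0, 0)ᵀ = 0. ✓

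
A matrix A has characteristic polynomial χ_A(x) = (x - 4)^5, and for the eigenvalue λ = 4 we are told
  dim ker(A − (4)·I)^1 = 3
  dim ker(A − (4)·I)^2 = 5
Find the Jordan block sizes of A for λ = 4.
Block sizes for λ = 4: [2, 2, 1]

From the dimensions of kernels of powers, the number of Jordan blocks of size at least j is d_j − d_{j−1} where d_j = dim ker(N^j) (with d_0 = 0). Computing the differences gives [3, 2].
The number of blocks of size exactly k is (#blocks of size ≥ k) − (#blocks of size ≥ k + 1), so the partition is: 1 block(s) of size 1, 2 block(s) of size 2.
In nonincreasing order the block sizes are [2, 2, 1].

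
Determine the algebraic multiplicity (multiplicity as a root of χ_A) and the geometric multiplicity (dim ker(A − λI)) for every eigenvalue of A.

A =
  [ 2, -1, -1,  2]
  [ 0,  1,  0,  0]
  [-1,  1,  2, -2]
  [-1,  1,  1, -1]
λ = 1: alg = 4, geom = 3

Step 1 — factor the characteristic polynomial to read off the algebraic multiplicities:
  χ_A(x) = (x - 1)^4

Step 2 — compute geometric multiplicities via the rank-nullity identity g(λ) = n − rank(A − λI):
  rank(A − (1)·I) = 1, so dim ker(A − (1)·I) = n − 1 = 3

Summary:
  λ = 1: algebraic multiplicity = 4, geometric multiplicity = 3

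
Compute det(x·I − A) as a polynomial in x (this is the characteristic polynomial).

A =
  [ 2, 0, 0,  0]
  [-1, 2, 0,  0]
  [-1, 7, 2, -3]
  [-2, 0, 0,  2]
x^4 - 8*x^3 + 24*x^2 - 32*x + 16

Expanding det(x·I − A) (e.g. by cofactor expansion or by noting that A is similar to its Jordan form J, which has the same characteristic polynomial as A) gives
  χ_A(x) = x^4 - 8*x^3 + 24*x^2 - 32*x + 16
which factors as (x - 2)^4. The eigenvalues (with algebraic multiplicities) are λ = 2 with multiplicity 4.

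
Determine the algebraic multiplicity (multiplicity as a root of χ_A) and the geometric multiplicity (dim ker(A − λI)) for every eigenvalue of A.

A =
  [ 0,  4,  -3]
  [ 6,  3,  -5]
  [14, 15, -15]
λ = -4: alg = 3, geom = 1

Step 1 — factor the characteristic polynomial to read off the algebraic multiplicities:
  χ_A(x) = (x + 4)^3

Step 2 — compute geometric multiplicities via the rank-nullity identity g(λ) = n − rank(A − λI):
  rank(A − (-4)·I) = 2, so dim ker(A − (-4)·I) = n − 2 = 1

Summary:
  λ = -4: algebraic multiplicity = 3, geometric multiplicity = 1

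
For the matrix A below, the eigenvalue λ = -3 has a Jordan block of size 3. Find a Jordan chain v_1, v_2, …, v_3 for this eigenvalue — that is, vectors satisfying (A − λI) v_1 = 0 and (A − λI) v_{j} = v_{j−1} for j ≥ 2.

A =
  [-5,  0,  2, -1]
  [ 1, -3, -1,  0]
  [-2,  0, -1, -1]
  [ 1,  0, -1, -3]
A Jordan chain for λ = -3 of length 3:
v_1 = (-1, 0, -1, 0)ᵀ
v_2 = (-2, 1, -2, 1)ᵀ
v_3 = (1, 0, 0, 0)ᵀ

Let N = A − (-3)·I. We want v_3 with N^3 v_3 = 0 but N^2 v_3 ≠ 0; then v_{j-1} := N · v_j for j = 3, …, 2.

Pick v_3 = (1, 0, 0, 0)ᵀ.
Then v_2 = N · v_3 = (-2, 1, -2, 1)ᵀ.
Then v_1 = N · v_2 = (-1, 0, -1, 0)ᵀ.

Sanity check: (A − (-3)·I) v_1 = (0, 0, 0, 0)ᵀ = 0. ✓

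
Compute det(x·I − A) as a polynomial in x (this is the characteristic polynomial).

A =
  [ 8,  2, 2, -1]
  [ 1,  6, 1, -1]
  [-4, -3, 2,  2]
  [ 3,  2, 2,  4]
x^4 - 20*x^3 + 150*x^2 - 500*x + 625

Expanding det(x·I − A) (e.g. by cofactor expansion or by noting that A is similar to its Jordan form J, which has the same characteristic polynomial as A) gives
  χ_A(x) = x^4 - 20*x^3 + 150*x^2 - 500*x + 625
which factors as (x - 5)^4. The eigenvalues (with algebraic multiplicities) are λ = 5 with multiplicity 4.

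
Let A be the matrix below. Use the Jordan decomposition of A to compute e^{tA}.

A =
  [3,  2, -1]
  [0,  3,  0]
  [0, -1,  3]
e^{tA} =
  [exp(3*t), t^2*exp(3*t)/2 + 2*t*exp(3*t), -t*exp(3*t)]
  [0, exp(3*t), 0]
  [0, -t*exp(3*t), exp(3*t)]

Strategy: write A = P · J · P⁻¹ where J is a Jordan canonical form, so e^{tA} = P · e^{tJ} · P⁻¹, and e^{tJ} can be computed block-by-block.

A has Jordan form
J =
  [3, 1, 0]
  [0, 3, 1]
  [0, 0, 3]
(up to reordering of blocks).

Per-block formulas:
  For a 3×3 Jordan block J_3(3): exp(t · J_3(3)) = e^(3t)·(I + t·N + (t^2/2)·N^2), where N is the 3×3 nilpotent shift.

After assembling e^{tJ} and conjugating by P, we get:

e^{tA} =
  [exp(3*t), t^2*exp(3*t)/2 + 2*t*exp(3*t), -t*exp(3*t)]
  [0, exp(3*t), 0]
  [0, -t*exp(3*t), exp(3*t)]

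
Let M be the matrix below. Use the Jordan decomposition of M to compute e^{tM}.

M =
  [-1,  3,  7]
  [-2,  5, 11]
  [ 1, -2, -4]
e^{tM} =
  [t^2 - t + 1, -t^2 + 3*t, -t^2 + 7*t]
  [3*t^2/2 - 2*t, -3*t^2/2 + 5*t + 1, -3*t^2/2 + 11*t]
  [-t^2/2 + t, t^2/2 - 2*t, t^2/2 - 4*t + 1]

Strategy: write M = P · J · P⁻¹ where J is a Jordan canonical form, so e^{tM} = P · e^{tJ} · P⁻¹, and e^{tJ} can be computed block-by-block.

M has Jordan form
J =
  [0, 1, 0]
  [0, 0, 1]
  [0, 0, 0]
(up to reordering of blocks).

Per-block formulas:
  For a 3×3 Jordan block J_3(0): exp(t · J_3(0)) = e^(0t)·(I + t·N + (t^2/2)·N^2), where N is the 3×3 nilpotent shift.

After assembling e^{tJ} and conjugating by P, we get:

e^{tM} =
  [t^2 - t + 1, -t^2 + 3*t, -t^2 + 7*t]
  [3*t^2/2 - 2*t, -3*t^2/2 + 5*t + 1, -3*t^2/2 + 11*t]
  [-t^2/2 + t, t^2/2 - 2*t, t^2/2 - 4*t + 1]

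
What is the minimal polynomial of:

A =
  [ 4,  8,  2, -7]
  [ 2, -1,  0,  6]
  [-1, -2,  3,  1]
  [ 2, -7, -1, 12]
x^4 - 18*x^3 + 120*x^2 - 350*x + 375

The characteristic polynomial is χ_A(x) = (x - 5)^3*(x - 3), so the eigenvalues are known. The minimal polynomial is
  m_A(x) = Π_λ (x − λ)^{k_λ}
where k_λ is the size of the *largest* Jordan block for λ (equivalently, the smallest k with (A − λI)^k v = 0 for every generalised eigenvector v of λ).

  λ = 3: largest Jordan block has size 1, contributing (x − 3)
  λ = 5: largest Jordan block has size 3, contributing (x − 5)^3

So m_A(x) = (x - 5)^3*(x - 3) = x^4 - 18*x^3 + 120*x^2 - 350*x + 375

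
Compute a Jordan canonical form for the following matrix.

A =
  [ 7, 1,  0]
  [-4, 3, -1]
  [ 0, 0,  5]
J_3(5)

The characteristic polynomial is
  det(x·I − A) = x^3 - 15*x^2 + 75*x - 125 = (x - 5)^3

Eigenvalues and multiplicities (the geometric multiplicity of λ is n − rank(A − λI), which equals the number of Jordan blocks for λ):
  λ = 5: algebraic multiplicity = 3, geometric multiplicity = 1

Determining the block sizes for each eigenvalue:
  λ = 5: one block (gm = 1), so the single block has size am = 3 → block sizes [3]

Assembling the blocks gives a Jordan form
J =
  [5, 1, 0]
  [0, 5, 1]
  [0, 0, 5]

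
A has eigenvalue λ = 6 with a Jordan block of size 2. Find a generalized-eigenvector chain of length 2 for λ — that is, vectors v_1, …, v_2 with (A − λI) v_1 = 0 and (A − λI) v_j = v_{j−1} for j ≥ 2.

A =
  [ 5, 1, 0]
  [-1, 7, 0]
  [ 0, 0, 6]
A Jordan chain for λ = 6 of length 2:
v_1 = (-1, -1, 0)ᵀ
v_2 = (1, 0, 0)ᵀ

Let N = A − (6)·I. We want v_2 with N^2 v_2 = 0 but N^1 v_2 ≠ 0; then v_{j-1} := N · v_j for j = 2, …, 2.

Pick v_2 = (1, 0, 0)ᵀ.
Then v_1 = N · v_2 = (-1, -1, 0)ᵀ.

Sanity check: (A − (6)·I) v_1 = (0, 0, 0)ᵀ = 0. ✓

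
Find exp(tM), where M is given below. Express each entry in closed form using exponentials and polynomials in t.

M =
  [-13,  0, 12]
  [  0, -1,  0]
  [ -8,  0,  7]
e^{tM} =
  [-2*exp(-t) + 3*exp(-5*t), 0, 3*exp(-t) - 3*exp(-5*t)]
  [0, exp(-t), 0]
  [-2*exp(-t) + 2*exp(-5*t), 0, 3*exp(-t) - 2*exp(-5*t)]

Strategy: write M = P · J · P⁻¹ where J is a Jordan canonical form, so e^{tM} = P · e^{tJ} · P⁻¹, and e^{tJ} can be computed block-by-block.

M has Jordan form
J =
  [-5,  0,  0]
  [ 0, -1,  0]
  [ 0,  0, -1]
(up to reordering of blocks).

Per-block formulas:
  For a 1×1 block at λ = -5: exp(t · [-5]) = [e^(-5t)].
  For a 1×1 block at λ = -1: exp(t · [-1]) = [e^(-1t)].

After assembling e^{tJ} and conjugating by P, we get:

e^{tM} =
  [-2*exp(-t) + 3*exp(-5*t), 0, 3*exp(-t) - 3*exp(-5*t)]
  [0, exp(-t), 0]
  [-2*exp(-t) + 2*exp(-5*t), 0, 3*exp(-t) - 2*exp(-5*t)]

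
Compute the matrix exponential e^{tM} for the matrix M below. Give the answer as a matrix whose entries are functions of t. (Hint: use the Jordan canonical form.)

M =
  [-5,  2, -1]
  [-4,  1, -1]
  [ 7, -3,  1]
e^{tM} =
  [t^2*exp(-t)/2 - 4*t*exp(-t) + exp(-t), -t^2*exp(-t)/2 + 2*t*exp(-t), -t*exp(-t)]
  [t^2*exp(-t)/2 - 4*t*exp(-t), -t^2*exp(-t)/2 + 2*t*exp(-t) + exp(-t), -t*exp(-t)]
  [-t^2*exp(-t) + 7*t*exp(-t), t^2*exp(-t) - 3*t*exp(-t), 2*t*exp(-t) + exp(-t)]

Strategy: write M = P · J · P⁻¹ where J is a Jordan canonical form, so e^{tM} = P · e^{tJ} · P⁻¹, and e^{tJ} can be computed block-by-block.

M has Jordan form
J =
  [-1,  1,  0]
  [ 0, -1,  1]
  [ 0,  0, -1]
(up to reordering of blocks).

Per-block formulas:
  For a 3×3 Jordan block J_3(-1): exp(t · J_3(-1)) = e^(-1t)·(I + t·N + (t^2/2)·N^2), where N is the 3×3 nilpotent shift.

After assembling e^{tJ} and conjugating by P, we get:

e^{tM} =
  [t^2*exp(-t)/2 - 4*t*exp(-t) + exp(-t), -t^2*exp(-t)/2 + 2*t*exp(-t), -t*exp(-t)]
  [t^2*exp(-t)/2 - 4*t*exp(-t), -t^2*exp(-t)/2 + 2*t*exp(-t) + exp(-t), -t*exp(-t)]
  [-t^2*exp(-t) + 7*t*exp(-t), t^2*exp(-t) - 3*t*exp(-t), 2*t*exp(-t) + exp(-t)]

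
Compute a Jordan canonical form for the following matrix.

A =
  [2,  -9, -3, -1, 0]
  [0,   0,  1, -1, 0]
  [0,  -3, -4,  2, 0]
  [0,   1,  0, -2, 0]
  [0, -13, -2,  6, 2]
J_3(-2) ⊕ J_1(2) ⊕ J_1(2)

The characteristic polynomial is
  det(x·I − A) = x^5 + 2*x^4 - 8*x^3 - 16*x^2 + 16*x + 32 = (x - 2)^2*(x + 2)^3

Eigenvalues and multiplicities (the geometric multiplicity of λ is n − rank(A − λI), which equals the number of Jordan blocks for λ):
  λ = -2: algebraic multiplicity = 3, geometric multiplicity = 1
  λ = 2: algebraic multiplicity = 2, geometric multiplicity = 2

Determining the block sizes for each eigenvalue:
  λ = -2: one block (gm = 1), so the single block has size am = 3 → block sizes [3]
  λ = 2: gm = am = 2, so every block has size 1 → block sizes [1, 1]

Assembling the blocks gives a Jordan form
J =
  [-2,  1,  0, 0, 0]
  [ 0, -2,  1, 0, 0]
  [ 0,  0, -2, 0, 0]
  [ 0,  0,  0, 2, 0]
  [ 0,  0,  0, 0, 2]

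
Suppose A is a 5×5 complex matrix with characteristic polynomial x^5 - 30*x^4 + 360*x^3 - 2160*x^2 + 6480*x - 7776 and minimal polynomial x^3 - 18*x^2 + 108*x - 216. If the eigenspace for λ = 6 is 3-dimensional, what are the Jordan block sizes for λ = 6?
Block sizes for λ = 6: [3, 1, 1]

Step 1 — from the characteristic polynomial, algebraic multiplicity of λ = 6 is 5. From dim ker(A − (6)·I) = 3, there are exactly 3 Jordan blocks for λ = 6.
Step 2 — from the minimal polynomial, the factor (x − 6)^3 tells us the largest block for λ = 6 has size 3.
Step 3 — with total size 5, 3 blocks, and largest block 3, the block sizes (in nonincreasing order) are [3, 1, 1].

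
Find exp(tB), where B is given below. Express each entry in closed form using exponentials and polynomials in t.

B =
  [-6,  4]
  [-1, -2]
e^{tB} =
  [-2*t*exp(-4*t) + exp(-4*t), 4*t*exp(-4*t)]
  [-t*exp(-4*t), 2*t*exp(-4*t) + exp(-4*t)]

Strategy: write B = P · J · P⁻¹ where J is a Jordan canonical form, so e^{tB} = P · e^{tJ} · P⁻¹, and e^{tJ} can be computed block-by-block.

B has Jordan form
J =
  [-4,  1]
  [ 0, -4]
(up to reordering of blocks).

Per-block formulas:
  For a 2×2 Jordan block J_2(-4): exp(t · J_2(-4)) = e^(-4t)·(I + t·N), where N is the 2×2 nilpotent shift.

After assembling e^{tJ} and conjugating by P, we get:

e^{tB} =
  [-2*t*exp(-4*t) + exp(-4*t), 4*t*exp(-4*t)]
  [-t*exp(-4*t), 2*t*exp(-4*t) + exp(-4*t)]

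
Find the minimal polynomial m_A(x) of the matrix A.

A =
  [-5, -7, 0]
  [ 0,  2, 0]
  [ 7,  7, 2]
x^2 + 3*x - 10

The characteristic polynomial is χ_A(x) = (x - 2)^2*(x + 5), so the eigenvalues are known. The minimal polynomial is
  m_A(x) = Π_λ (x − λ)^{k_λ}
where k_λ is the size of the *largest* Jordan block for λ (equivalently, the smallest k with (A − λI)^k v = 0 for every generalised eigenvector v of λ).

  λ = -5: largest Jordan block has size 1, contributing (x + 5)
  λ = 2: largest Jordan block has size 1, contributing (x − 2)

So m_A(x) = (x - 2)*(x + 5) = x^2 + 3*x - 10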